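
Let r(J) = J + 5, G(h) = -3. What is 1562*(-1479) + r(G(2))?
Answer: -2310196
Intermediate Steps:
r(J) = 5 + J
1562*(-1479) + r(G(2)) = 1562*(-1479) + (5 - 3) = -2310198 + 2 = -2310196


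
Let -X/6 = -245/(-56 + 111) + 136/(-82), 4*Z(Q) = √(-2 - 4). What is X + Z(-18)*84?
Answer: 16542/451 + 21*I*√6 ≈ 36.678 + 51.439*I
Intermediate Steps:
Z(Q) = I*√6/4 (Z(Q) = √(-2 - 4)/4 = √(-6)/4 = (I*√6)/4 = I*√6/4)
X = 16542/451 (X = -6*(-245/(-56 + 111) + 136/(-82)) = -6*(-245/55 + 136*(-1/82)) = -6*(-245*1/55 - 68/41) = -6*(-49/11 - 68/41) = -6*(-2757/451) = 16542/451 ≈ 36.678)
X + Z(-18)*84 = 16542/451 + (I*√6/4)*84 = 16542/451 + 21*I*√6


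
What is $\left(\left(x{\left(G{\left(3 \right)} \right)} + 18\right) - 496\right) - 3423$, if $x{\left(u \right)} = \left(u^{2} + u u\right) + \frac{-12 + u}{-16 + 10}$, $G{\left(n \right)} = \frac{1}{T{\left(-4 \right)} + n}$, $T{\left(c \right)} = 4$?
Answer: $- \frac{1146301}{294} \approx -3899.0$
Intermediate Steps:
$G{\left(n \right)} = \frac{1}{4 + n}$
$x{\left(u \right)} = 2 + 2 u^{2} - \frac{u}{6}$ ($x{\left(u \right)} = \left(u^{2} + u^{2}\right) + \frac{-12 + u}{-6} = 2 u^{2} + \left(-12 + u\right) \left(- \frac{1}{6}\right) = 2 u^{2} - \left(-2 + \frac{u}{6}\right) = 2 + 2 u^{2} - \frac{u}{6}$)
$\left(\left(x{\left(G{\left(3 \right)} \right)} + 18\right) - 496\right) - 3423 = \left(\left(\left(2 + 2 \left(\frac{1}{4 + 3}\right)^{2} - \frac{1}{6 \left(4 + 3\right)}\right) + 18\right) - 496\right) - 3423 = \left(\left(\left(2 + 2 \left(\frac{1}{7}\right)^{2} - \frac{1}{6 \cdot 7}\right) + 18\right) - 496\right) - 3423 = \left(\left(\left(2 + \frac{2}{49} - \frac{1}{42}\right) + 18\right) - 496\right) - 3423 = \left(\left(\frac{593}{294} + 18\right) - 496\right) - 3423 = \left(\frac{5885}{294} - 496\right) - 3423 = - \frac{139939}{294} - 3423 = - \frac{1146301}{294}$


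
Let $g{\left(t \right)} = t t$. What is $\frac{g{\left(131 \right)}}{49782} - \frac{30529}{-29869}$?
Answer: $\frac{2032376587}{1486938558} \approx 1.3668$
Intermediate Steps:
$g{\left(t \right)} = t^{2}$
$\frac{g{\left(131 \right)}}{49782} - \frac{30529}{-29869} = \frac{131^{2}}{49782} - \frac{30529}{-29869} = 17161 \cdot \frac{1}{49782} - - \frac{30529}{29869} = \frac{17161}{49782} + \frac{30529}{29869} = \frac{2032376587}{1486938558}$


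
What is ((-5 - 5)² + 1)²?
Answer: 10201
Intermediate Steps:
((-5 - 5)² + 1)² = ((-10)² + 1)² = (100 + 1)² = 101² = 10201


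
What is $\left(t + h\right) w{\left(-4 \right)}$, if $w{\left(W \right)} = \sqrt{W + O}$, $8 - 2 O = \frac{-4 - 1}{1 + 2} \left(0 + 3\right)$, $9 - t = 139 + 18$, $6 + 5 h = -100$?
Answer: $- \frac{423 \sqrt{10}}{5} \approx -267.53$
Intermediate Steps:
$h = - \frac{106}{5}$ ($h = - \frac{6}{5} + \frac{1}{5} \left(-100\right) = - \frac{6}{5} - 20 = - \frac{106}{5} \approx -21.2$)
$t = -148$ ($t = 9 - \left(139 + 18\right) = 9 - 157 = -148$)
$O = \frac{13}{2}$ ($O = 4 - \frac{\frac{-4 - 1}{1 + 2} \left(0 + 3\right)}{2} = 4 - \frac{- \frac{5}{3} \cdot 3}{2} = 4 - \frac{\left(-5\right) \frac{1}{3} \cdot 3}{2} = 4 - \frac{\left(- \frac{5}{3}\right) 3}{2} = 4 - - \frac{5}{2} = 4 + \frac{5}{2} = \frac{13}{2} \approx 6.5$)
$w{\left(W \right)} = \sqrt{\frac{13}{2} + W}$ ($w{\left(W \right)} = \sqrt{W + \frac{13}{2}} = \sqrt{\frac{13}{2} + W}$)
$\left(t + h\right) w{\left(-4 \right)} = \left(-148 - \frac{106}{5}\right) \frac{\sqrt{26 + 4 \left(-4\right)}}{2} = - \frac{846 \frac{\sqrt{26 - 16}}{2}}{5} = - \frac{846 \frac{\sqrt{10}}{2}}{5} = - \frac{423 \sqrt{10}}{5}$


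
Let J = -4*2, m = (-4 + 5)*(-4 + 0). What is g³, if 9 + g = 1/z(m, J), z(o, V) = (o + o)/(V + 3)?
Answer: -300763/512 ≈ -587.43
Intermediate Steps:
m = -4 (m = 1*(-4) = -4)
J = -8
z(o, V) = 2*o/(3 + V) (z(o, V) = (2*o)/(3 + V) = 2*o/(3 + V))
g = -67/8 (g = -9 + 1/(2*(-4)/(3 - 8)) = -9 + 1/(2*(-4)/(-5)) = -9 + 1/(2*(-4)*(-⅕)) = -9 + 1/(8/5) = -9 + 5/8 = -67/8 ≈ -8.3750)
g³ = (-67/8)³ = -300763/512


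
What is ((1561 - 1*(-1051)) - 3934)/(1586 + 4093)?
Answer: -1322/5679 ≈ -0.23279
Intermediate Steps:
((1561 - 1*(-1051)) - 3934)/(1586 + 4093) = ((1561 + 1051) - 3934)/5679 = (2612 - 3934)*(1/5679) = -1322*1/5679 = -1322/5679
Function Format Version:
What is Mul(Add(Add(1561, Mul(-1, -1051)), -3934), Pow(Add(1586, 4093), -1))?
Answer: Rational(-1322, 5679) ≈ -0.23279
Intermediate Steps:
Mul(Add(Add(1561, Mul(-1, -1051)), -3934), Pow(Add(1586, 4093), -1)) = Mul(Add(Add(1561, 1051), -3934), Pow(5679, -1)) = Mul(Add(2612, -3934), Rational(1, 5679)) = Mul(-1322, Rational(1, 5679)) = Rational(-1322, 5679)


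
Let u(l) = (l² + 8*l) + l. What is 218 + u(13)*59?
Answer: 17092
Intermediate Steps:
u(l) = l² + 9*l
218 + u(13)*59 = 218 + (13*(9 + 13))*59 = 218 + (13*22)*59 = 218 + 286*59 = 218 + 16874 = 17092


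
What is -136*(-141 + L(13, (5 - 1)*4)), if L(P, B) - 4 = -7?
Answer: 19584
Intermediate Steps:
L(P, B) = -3 (L(P, B) = 4 - 7 = -3)
-136*(-141 + L(13, (5 - 1)*4)) = -136*(-141 - 3) = -136*(-144) = 19584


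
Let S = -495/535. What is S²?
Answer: 9801/11449 ≈ 0.85606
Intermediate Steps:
S = -99/107 (S = -495*1/535 = -99/107 ≈ -0.92523)
S² = (-99/107)² = 9801/11449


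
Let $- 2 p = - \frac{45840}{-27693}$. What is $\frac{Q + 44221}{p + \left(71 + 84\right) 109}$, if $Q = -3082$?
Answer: $\frac{379754109}{155950105} \approx 2.4351$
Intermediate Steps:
$p = - \frac{7640}{9231}$ ($p = - \frac{\left(-45840\right) \frac{1}{-27693}}{2} = - \frac{\left(-45840\right) \left(- \frac{1}{27693}\right)}{2} = \left(- \frac{1}{2}\right) \frac{15280}{9231} = - \frac{7640}{9231} \approx -0.82765$)
$\frac{Q + 44221}{p + \left(71 + 84\right) 109} = \frac{-3082 + 44221}{- \frac{7640}{9231} + \left(71 + 84\right) 109} = \frac{41139}{- \frac{7640}{9231} + 155 \cdot 109} = \frac{41139}{- \frac{7640}{9231} + 16895} = \frac{41139}{\frac{155950105}{9231}} = 41139 \cdot \frac{9231}{155950105} = \frac{379754109}{155950105}$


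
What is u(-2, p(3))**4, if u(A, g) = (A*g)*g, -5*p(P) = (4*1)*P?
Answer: 6879707136/390625 ≈ 17612.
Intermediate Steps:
p(P) = -4*P/5 (p(P) = -4*1*P/5 = -4*P/5)
u(A, g) = A*g**2
u(-2, p(3))**4 = (-2*(-4/5*3)**2)**4 = (-2*(-12/5)**2)**4 = (-2*144/25)**4 = (-288/25)**4 = 6879707136/390625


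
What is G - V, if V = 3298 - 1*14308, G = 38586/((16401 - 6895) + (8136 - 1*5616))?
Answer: 66222423/6013 ≈ 11013.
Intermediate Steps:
G = 19293/6013 (G = 38586/(9506 + (8136 - 5616)) = 38586/(9506 + 2520) = 38586/12026 = 38586*(1/12026) = 19293/6013 ≈ 3.2085)
V = -11010 (V = 3298 - 14308 = -11010)
G - V = 19293/6013 - 1*(-11010) = 19293/6013 + 11010 = 66222423/6013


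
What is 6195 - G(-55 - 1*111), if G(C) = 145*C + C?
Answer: 30431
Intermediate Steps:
G(C) = 146*C
6195 - G(-55 - 1*111) = 6195 - 146*(-55 - 1*111) = 6195 - 146*(-55 - 111) = 6195 - 146*(-166) = 6195 - 1*(-24236) = 6195 + 24236 = 30431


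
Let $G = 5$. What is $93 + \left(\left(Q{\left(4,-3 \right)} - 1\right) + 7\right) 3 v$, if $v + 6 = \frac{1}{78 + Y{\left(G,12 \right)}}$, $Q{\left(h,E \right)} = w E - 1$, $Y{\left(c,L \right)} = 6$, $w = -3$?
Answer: $- \frac{317}{2} \approx -158.5$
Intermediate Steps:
$Q{\left(h,E \right)} = -1 - 3 E$ ($Q{\left(h,E \right)} = - 3 E - 1 = -1 - 3 E$)
$v = - \frac{503}{84}$ ($v = -6 + \frac{1}{78 + 6} = -6 + \frac{1}{84} = - \frac{503}{84} \approx -5.9881$)
$93 + \left(\left(Q{\left(4,-3 \right)} - 1\right) + 7\right) 3 v = 93 + \left(\left(\left(-1 - -9\right) - 1\right) + 7\right) 3 \left(- \frac{503}{84}\right) = 93 + \left(\left(\left(-1 + 9\right) - 1\right) + 7\right) 3 \left(- \frac{503}{84}\right) = 93 + \left(\left(8 - 1\right) + 7\right) 3 \left(- \frac{503}{84}\right) = 93 + \left(7 + 7\right) 3 \left(- \frac{503}{84}\right) = 93 + 14 \cdot 3 \left(- \frac{503}{84}\right) = 93 + 42 \left(- \frac{503}{84}\right) = 93 - \frac{503}{2} = - \frac{317}{2}$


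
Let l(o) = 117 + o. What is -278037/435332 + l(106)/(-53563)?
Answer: -14989574867/23317687916 ≈ -0.64284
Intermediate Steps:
-278037/435332 + l(106)/(-53563) = -278037/435332 + (117 + 106)/(-53563) = -278037*1/435332 + 223*(-1/53563) = -278037/435332 - 223/53563 = -14989574867/23317687916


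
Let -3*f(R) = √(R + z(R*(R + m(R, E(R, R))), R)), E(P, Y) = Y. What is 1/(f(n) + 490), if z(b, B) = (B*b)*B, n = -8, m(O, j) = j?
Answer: 735/358786 + √2046/358786 ≈ 0.0021746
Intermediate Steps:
z(b, B) = b*B²
f(R) = -√(R + 2*R⁴)/3 (f(R) = -√(R + (R*(R + R))*R²)/3 = -√(R + (R*(2*R))*R²)/3 = -√(R + (2*R²)*R²)/3 = -√(R + 2*R⁴)/3)
1/(f(n) + 490) = 1/(-√(-8 + 2*(-8)⁴)/3 + 490) = 1/(-√(-8 + 2*4096)/3 + 490) = 1/(-√(-8 + 8192)/3 + 490) = 1/(-2*√2046/3 + 490) = 1/(490 - 2*√2046/3)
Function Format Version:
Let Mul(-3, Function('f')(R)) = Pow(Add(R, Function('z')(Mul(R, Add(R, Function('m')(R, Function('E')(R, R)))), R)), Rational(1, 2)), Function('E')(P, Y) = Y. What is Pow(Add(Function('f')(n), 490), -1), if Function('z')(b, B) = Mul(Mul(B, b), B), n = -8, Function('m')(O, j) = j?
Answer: Add(Rational(735, 358786), Mul(Rational(1, 358786), Pow(2046, Rational(1, 2)))) ≈ 0.0021746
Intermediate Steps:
Function('z')(b, B) = Mul(b, Pow(B, 2))
Function('f')(R) = Mul(Rational(-1, 3), Pow(Add(R, Mul(2, Pow(R, 4))), Rational(1, 2))) (Function('f')(R) = Mul(Rational(-1, 3), Pow(Add(R, Mul(Mul(R, Add(R, R)), Pow(R, 2))), Rational(1, 2))) = Mul(Rational(-1, 3), Pow(Add(R, Mul(Mul(R, Mul(2, R)), Pow(R, 2))), Rational(1, 2))) = Mul(Rational(-1, 3), Pow(Add(R, Mul(Mul(2, Pow(R, 2)), Pow(R, 2))), Rational(1, 2))) = Mul(Rational(-1, 3), Pow(Add(R, Mul(2, Pow(R, 4))), Rational(1, 2))))
Pow(Add(Function('f')(n), 490), -1) = Pow(Add(Mul(Rational(-1, 3), Pow(Add(-8, Mul(2, Pow(-8, 4))), Rational(1, 2))), 490), -1) = Pow(Add(Mul(Rational(-1, 3), Pow(Add(-8, Mul(2, 4096)), Rational(1, 2))), 490), -1) = Pow(Add(Mul(Rational(-1, 3), Pow(Add(-8, 8192), Rational(1, 2))), 490), -1) = Pow(Add(Mul(Rational(-1, 3), Pow(8184, Rational(1, 2))), 490), -1) = Pow(Add(Mul(Rational(-1, 3), Mul(2, Pow(2046, Rational(1, 2)))), 490), -1) = Pow(Add(Mul(Rational(-2, 3), Pow(2046, Rational(1, 2))), 490), -1) = Pow(Add(490, Mul(Rational(-2, 3), Pow(2046, Rational(1, 2)))), -1)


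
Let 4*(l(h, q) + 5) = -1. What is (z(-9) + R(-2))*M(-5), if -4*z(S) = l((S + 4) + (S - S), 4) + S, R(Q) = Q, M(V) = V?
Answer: -125/16 ≈ -7.8125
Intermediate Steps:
l(h, q) = -21/4 (l(h, q) = -5 + (¼)*(-1) = -5 - ¼ = -21/4)
z(S) = 21/16 - S/4 (z(S) = -(-21/4 + S)/4 = 21/16 - S/4)
(z(-9) + R(-2))*M(-5) = ((21/16 - ¼*(-9)) - 2)*(-5) = ((21/16 + 9/4) - 2)*(-5) = (57/16 - 2)*(-5) = (25/16)*(-5) = -125/16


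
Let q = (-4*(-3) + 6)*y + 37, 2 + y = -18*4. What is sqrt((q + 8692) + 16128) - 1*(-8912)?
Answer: 8912 + 5*sqrt(941) ≈ 9065.4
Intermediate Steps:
y = -74 (y = -2 - 18*4 = -2 - 72 = -74)
q = -1295 (q = (-4*(-3) + 6)*(-74) + 37 = (12 + 6)*(-74) + 37 = 18*(-74) + 37 = -1332 + 37 = -1295)
sqrt((q + 8692) + 16128) - 1*(-8912) = sqrt((-1295 + 8692) + 16128) - 1*(-8912) = sqrt(7397 + 16128) + 8912 = sqrt(23525) + 8912 = 5*sqrt(941) + 8912 = 8912 + 5*sqrt(941)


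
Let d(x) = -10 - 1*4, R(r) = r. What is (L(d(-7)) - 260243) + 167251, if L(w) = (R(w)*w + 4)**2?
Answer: -52992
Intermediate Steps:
d(x) = -14 (d(x) = -10 - 4 = -14)
L(w) = (4 + w**2)**2 (L(w) = (w*w + 4)**2 = (w**2 + 4)**2 = (4 + w**2)**2)
(L(d(-7)) - 260243) + 167251 = ((4 + (-14)**2)**2 - 260243) + 167251 = ((4 + 196)**2 - 260243) + 167251 = (200**2 - 260243) + 167251 = (40000 - 260243) + 167251 = -220243 + 167251 = -52992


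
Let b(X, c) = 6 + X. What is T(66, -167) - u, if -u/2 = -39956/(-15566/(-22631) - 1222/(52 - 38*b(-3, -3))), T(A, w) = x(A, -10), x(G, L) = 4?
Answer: -56005902284/14310087 ≈ -3913.7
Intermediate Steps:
T(A, w) = 4
u = 56063142632/14310087 (u = -(-79912)/(-15566/(-22631) - 1222/(52 - 38*(6 - 3))) = -(-79912)/(-15566*(-1/22631) - 1222/(52 - 38*3)) = -(-79912)/(15566/22631 - 1222/(52 - 114)) = -(-79912)/(15566/22631 - 1222/(-62)) = -(-79912)/(15566/22631 - 1222*(-1/62)) = -(-79912)/(15566/22631 + 611/31) = -(-79912)/14310087/701561 = -(-79912)*701561/14310087 = -2*(-28031571316/14310087) = 56063142632/14310087 ≈ 3917.7)
T(66, -167) - u = 4 - 1*56063142632/14310087 = 4 - 56063142632/14310087 = -56005902284/14310087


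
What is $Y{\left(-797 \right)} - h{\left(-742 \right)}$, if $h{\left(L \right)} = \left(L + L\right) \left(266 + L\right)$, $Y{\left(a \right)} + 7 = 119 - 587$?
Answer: $-706859$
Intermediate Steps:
$Y{\left(a \right)} = -475$ ($Y{\left(a \right)} = -7 + \left(119 - 587\right) = -7 - 468 = -475$)
$h{\left(L \right)} = 2 L \left(266 + L\right)$
$Y{\left(-797 \right)} - h{\left(-742 \right)} = -475 - 2 \left(-742\right) \left(266 - 742\right) = -475 - 2 \left(-742\right) \left(-476\right) = -475 - 706384 = -706859$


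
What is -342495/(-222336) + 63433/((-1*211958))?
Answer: 3249506429/2618105216 ≈ 1.2412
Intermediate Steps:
-342495/(-222336) + 63433/((-1*211958)) = -342495*(-1/222336) + 63433/(-211958) = 38055/24704 + 63433*(-1/211958) = 38055/24704 - 63433/211958 = 3249506429/2618105216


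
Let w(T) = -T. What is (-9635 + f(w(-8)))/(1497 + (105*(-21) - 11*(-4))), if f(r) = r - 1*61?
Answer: 1211/83 ≈ 14.590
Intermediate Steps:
f(r) = -61 + r (f(r) = r - 61 = -61 + r)
(-9635 + f(w(-8)))/(1497 + (105*(-21) - 11*(-4))) = (-9635 + (-61 - 1*(-8)))/(1497 + (105*(-21) - 11*(-4))) = (-9635 + (-61 + 8))/(1497 + (-2205 + 44)) = (-9635 - 53)/(1497 - 2161) = -9688/(-664) = -9688*(-1/664) = 1211/83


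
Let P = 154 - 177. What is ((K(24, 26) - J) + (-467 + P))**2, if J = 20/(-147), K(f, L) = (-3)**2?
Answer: 4996651969/21609 ≈ 2.3123e+5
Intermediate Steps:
K(f, L) = 9
P = -23
J = -20/147 (J = 20*(-1/147) = -20/147 ≈ -0.13605)
((K(24, 26) - J) + (-467 + P))**2 = ((9 - 1*(-20/147)) + (-467 - 23))**2 = ((9 + 20/147) - 490)**2 = (1343/147 - 490)**2 = (-70687/147)**2 = 4996651969/21609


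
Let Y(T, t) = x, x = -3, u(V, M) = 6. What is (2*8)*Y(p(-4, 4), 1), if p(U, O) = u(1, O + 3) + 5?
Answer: -48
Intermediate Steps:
p(U, O) = 11 (p(U, O) = 6 + 5 = 11)
Y(T, t) = -3
(2*8)*Y(p(-4, 4), 1) = (2*8)*(-3) = 16*(-3) = -48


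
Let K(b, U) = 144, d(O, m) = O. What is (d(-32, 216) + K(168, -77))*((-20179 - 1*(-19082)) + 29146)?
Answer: 3141488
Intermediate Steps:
(d(-32, 216) + K(168, -77))*((-20179 - 1*(-19082)) + 29146) = (-32 + 144)*((-20179 - 1*(-19082)) + 29146) = 112*((-20179 + 19082) + 29146) = 112*(-1097 + 29146) = 112*28049 = 3141488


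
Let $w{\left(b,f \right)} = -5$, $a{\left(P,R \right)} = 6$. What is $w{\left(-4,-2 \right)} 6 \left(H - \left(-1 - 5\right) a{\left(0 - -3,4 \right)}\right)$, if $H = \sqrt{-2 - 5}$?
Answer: $-1080 - 30 i \sqrt{7} \approx -1080.0 - 79.373 i$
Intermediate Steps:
$H = i \sqrt{7}$ ($H = \sqrt{-7} = i \sqrt{7} \approx 2.6458 i$)
$w{\left(-4,-2 \right)} 6 \left(H - \left(-1 - 5\right) a{\left(0 - -3,4 \right)}\right) = \left(-5\right) 6 \left(i \sqrt{7} - \left(-1 - 5\right) 6\right) = - 30 \left(i \sqrt{7} - \left(-6\right) 6\right) = - 30 \left(i \sqrt{7} - -36\right) = - 30 \left(i \sqrt{7} + 36\right) = - 30 \left(36 + i \sqrt{7}\right) = -1080 - 30 i \sqrt{7}$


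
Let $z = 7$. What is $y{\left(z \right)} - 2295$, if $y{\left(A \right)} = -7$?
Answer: $-2302$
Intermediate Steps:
$y{\left(z \right)} - 2295 = -7 - 2295 = -2302$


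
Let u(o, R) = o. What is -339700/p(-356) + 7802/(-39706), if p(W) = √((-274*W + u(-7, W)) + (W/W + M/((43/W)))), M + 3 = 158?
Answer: -3901/19853 - 169850*√177975022/2069477 ≈ -1095.1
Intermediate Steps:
M = 155 (M = -3 + 158 = 155)
p(W) = √(-6 - 11627*W/43) (p(W) = √((-274*W - 7) + (W/W + 155/((43/W)))) = √((-7 - 274*W) + (1 + 155*(W/43))) = √((-7 - 274*W) + (1 + 155*W/43)) = √(-6 - 11627*W/43))
-339700/p(-356) + 7802/(-39706) = -339700*43/√(-11094 - 499961*(-356)) + 7802/(-39706) = -339700*43/√(-11094 + 177986116) + 7802*(-1/39706) = -339700*√177975022/4138954 - 3901/19853 = -169850*√177975022/2069477 - 3901/19853 = -3901/19853 - 169850*√177975022/2069477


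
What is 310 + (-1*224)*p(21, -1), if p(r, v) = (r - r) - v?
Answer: 86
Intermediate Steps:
p(r, v) = -v (p(r, v) = 0 - v = -v)
310 + (-1*224)*p(21, -1) = 310 + (-1*224)*(-1*(-1)) = 310 - 224*1 = 310 - 224 = 86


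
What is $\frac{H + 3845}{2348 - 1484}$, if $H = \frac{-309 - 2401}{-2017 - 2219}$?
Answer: $\frac{8145065}{1829952} \approx 4.451$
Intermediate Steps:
$H = \frac{1355}{2118}$ ($H = - \frac{2710}{-4236} = \left(-2710\right) \left(- \frac{1}{4236}\right) = \frac{1355}{2118} \approx 0.63975$)
$\frac{H + 3845}{2348 - 1484} = \frac{\frac{1355}{2118} + 3845}{2348 - 1484} = \frac{8145065}{2118 \cdot 864} = \frac{8145065}{2118} \cdot \frac{1}{864} = \frac{8145065}{1829952}$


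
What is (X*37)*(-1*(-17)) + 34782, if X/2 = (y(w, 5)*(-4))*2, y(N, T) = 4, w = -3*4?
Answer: -5474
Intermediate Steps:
w = -12
X = -64 (X = 2*((4*(-4))*2) = 2*(-16*2) = 2*(-32) = -64)
(X*37)*(-1*(-17)) + 34782 = (-64*37)*(-1*(-17)) + 34782 = -2368*17 + 34782 = -40256 + 34782 = -5474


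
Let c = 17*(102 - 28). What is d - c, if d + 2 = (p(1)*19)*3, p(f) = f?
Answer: -1203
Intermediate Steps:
c = 1258 (c = 17*74 = 1258)
d = 55 (d = -2 + (1*19)*3 = -2 + 19*3 = -2 + 57 = 55)
d - c = 55 - 1*1258 = 55 - 1258 = -1203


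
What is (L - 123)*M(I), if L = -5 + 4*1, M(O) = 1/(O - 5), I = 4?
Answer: 124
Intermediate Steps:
M(O) = 1/(-5 + O)
L = -1 (L = -5 + 4 = -1)
(L - 123)*M(I) = (-1 - 123)/(-5 + 4) = -124/(-1) = -124*(-1) = 124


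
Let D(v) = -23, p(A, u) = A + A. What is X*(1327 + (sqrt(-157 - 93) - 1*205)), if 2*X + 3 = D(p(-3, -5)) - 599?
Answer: -350625 - 3125*I*sqrt(10)/2 ≈ -3.5063e+5 - 4941.1*I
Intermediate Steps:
p(A, u) = 2*A
X = -625/2 (X = -3/2 + (-23 - 599)/2 = -3/2 + (1/2)*(-622) = -3/2 - 311 = -625/2 ≈ -312.50)
X*(1327 + (sqrt(-157 - 93) - 1*205)) = -625*(1327 + (sqrt(-157 - 93) - 1*205))/2 = -625*(1327 + (sqrt(-250) - 205))/2 = -625*(1327 + (5*I*sqrt(10) - 205))/2 = -625*(1327 + (-205 + 5*I*sqrt(10)))/2 = -625*(1122 + 5*I*sqrt(10))/2 = -350625 - 3125*I*sqrt(10)/2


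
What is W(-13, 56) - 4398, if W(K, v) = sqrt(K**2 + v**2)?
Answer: -4398 + sqrt(3305) ≈ -4340.5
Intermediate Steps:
W(-13, 56) - 4398 = sqrt((-13)**2 + 56**2) - 4398 = sqrt(169 + 3136) - 4398 = sqrt(3305) - 4398 = -4398 + sqrt(3305)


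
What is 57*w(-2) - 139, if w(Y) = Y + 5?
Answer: 32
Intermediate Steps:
w(Y) = 5 + Y
57*w(-2) - 139 = 57*(5 - 2) - 139 = 57*3 - 139 = 171 - 139 = 32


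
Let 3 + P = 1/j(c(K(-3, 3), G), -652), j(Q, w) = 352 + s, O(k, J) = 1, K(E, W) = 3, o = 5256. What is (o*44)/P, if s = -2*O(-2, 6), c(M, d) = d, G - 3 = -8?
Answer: -80942400/1049 ≈ -77162.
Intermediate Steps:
G = -5 (G = 3 - 8 = -5)
s = -2 (s = -2*1 = -2)
j(Q, w) = 350 (j(Q, w) = 352 - 2 = 350)
P = -1049/350 (P = -3 + 1/350 = -1049/350 ≈ -2.9971)
(o*44)/P = (5256*44)/(-1049/350) = 231264*(-350/1049) = -80942400/1049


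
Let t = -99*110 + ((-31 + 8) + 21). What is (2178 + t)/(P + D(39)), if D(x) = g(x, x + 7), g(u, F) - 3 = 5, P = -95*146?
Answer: 4357/6931 ≈ 0.62862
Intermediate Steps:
t = -10892 (t = -10890 + (-23 + 21) = -10890 - 2 = -10892)
P = -13870
g(u, F) = 8 (g(u, F) = 3 + 5 = 8)
D(x) = 8
(2178 + t)/(P + D(39)) = (2178 - 10892)/(-13870 + 8) = -8714/(-13862) = -8714*(-1/13862) = 4357/6931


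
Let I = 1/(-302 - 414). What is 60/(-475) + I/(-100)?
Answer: -171821/1360400 ≈ -0.12630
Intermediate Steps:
I = -1/716 (I = 1/(-716) = -1/716 ≈ -0.0013966)
60/(-475) + I/(-100) = 60/(-475) - 1/716/(-100) = 60*(-1/475) - 1/716*(-1/100) = -12/95 + 1/71600 = -171821/1360400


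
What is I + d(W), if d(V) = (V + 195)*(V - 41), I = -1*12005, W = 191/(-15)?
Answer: -4904729/225 ≈ -21799.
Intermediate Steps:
W = -191/15 (W = 191*(-1/15) = -191/15 ≈ -12.733)
I = -12005
d(V) = (-41 + V)*(195 + V) (d(V) = (195 + V)*(-41 + V) = (-41 + V)*(195 + V))
I + d(W) = -12005 + (-7995 + (-191/15)² + 154*(-191/15)) = -12005 + (-7995 + 36481/225 - 29414/15) = -12005 - 2203604/225 = -4904729/225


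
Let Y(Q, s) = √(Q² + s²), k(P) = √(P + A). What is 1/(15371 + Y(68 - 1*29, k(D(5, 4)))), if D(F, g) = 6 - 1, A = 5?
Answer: 15371/236266110 - √1531/236266110 ≈ 6.4892e-5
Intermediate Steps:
D(F, g) = 5
k(P) = √(5 + P) (k(P) = √(P + 5) = √(5 + P))
1/(15371 + Y(68 - 1*29, k(D(5, 4)))) = 1/(15371 + √((68 - 1*29)² + (√(5 + 5))²)) = 1/(15371 + √((68 - 29)² + (√10)²)) = 1/(15371 + √(39² + 10)) = 1/(15371 + √(1521 + 10)) = 1/(15371 + √1531)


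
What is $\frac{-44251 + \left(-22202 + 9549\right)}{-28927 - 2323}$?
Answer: $\frac{28452}{15625} \approx 1.8209$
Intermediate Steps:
$\frac{-44251 + \left(-22202 + 9549\right)}{-28927 - 2323} = \frac{-44251 - 12653}{-31250} = \left(-56904\right) \left(- \frac{1}{31250}\right) = \frac{28452}{15625}$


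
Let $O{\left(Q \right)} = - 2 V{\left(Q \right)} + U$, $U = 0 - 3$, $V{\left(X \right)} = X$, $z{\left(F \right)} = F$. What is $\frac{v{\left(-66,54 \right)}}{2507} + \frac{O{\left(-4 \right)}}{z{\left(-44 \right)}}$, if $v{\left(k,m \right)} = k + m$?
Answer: $- \frac{13063}{110308} \approx -0.11842$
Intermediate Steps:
$U = -3$ ($U = 0 - 3 = -3$)
$O{\left(Q \right)} = -3 - 2 Q$ ($O{\left(Q \right)} = - 2 Q - 3 = -3 - 2 Q$)
$\frac{v{\left(-66,54 \right)}}{2507} + \frac{O{\left(-4 \right)}}{z{\left(-44 \right)}} = \frac{-66 + 54}{2507} + \frac{-3 - -8}{-44} = \left(-12\right) \frac{1}{2507} + \left(-3 + 8\right) \left(- \frac{1}{44}\right) = - \frac{12}{2507} + 5 \left(- \frac{1}{44}\right) = - \frac{12}{2507} - \frac{5}{44} = - \frac{13063}{110308}$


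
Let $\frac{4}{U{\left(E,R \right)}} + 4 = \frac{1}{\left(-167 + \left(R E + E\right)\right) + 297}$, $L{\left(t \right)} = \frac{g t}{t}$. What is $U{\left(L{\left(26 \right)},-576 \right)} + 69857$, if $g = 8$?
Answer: $\frac{1249095137}{17881} \approx 69856.0$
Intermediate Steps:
$L{\left(t \right)} = 8$ ($L{\left(t \right)} = \frac{8 t}{t} = 8$)
$U{\left(E,R \right)} = \frac{4}{-4 + \frac{1}{130 + E + E R}}$ ($U{\left(E,R \right)} = \frac{4}{-4 + \frac{1}{\left(-167 + \left(R E + E\right)\right) + 297}} = \frac{4}{-4 + \frac{1}{\left(-167 + \left(E R + E\right)\right) + 297}} = \frac{4}{-4 + \frac{1}{\left(-167 + \left(E + E R\right)\right) + 297}} = \frac{4}{-4 + \frac{1}{\left(-167 + E + E R\right) + 297}} = \frac{4}{-4 + \frac{1}{130 + E + E R}}$)
$U{\left(L{\left(26 \right)},-576 \right)} + 69857 = \frac{4 \left(-130 - 8 - 8 \left(-576\right)\right)}{519 + 4 \cdot 8 + 4 \cdot 8 \left(-576\right)} + 69857 = \frac{4 \left(-130 - 8 + 4608\right)}{519 + 32 - 18432} + 69857 = 4 \frac{1}{-17881} \cdot 4470 + 69857 = 4 \left(- \frac{1}{17881}\right) 4470 + 69857 = - \frac{17880}{17881} + 69857 = \frac{1249095137}{17881}$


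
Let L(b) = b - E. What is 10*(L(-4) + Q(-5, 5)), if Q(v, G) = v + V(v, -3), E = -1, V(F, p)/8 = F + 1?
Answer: -400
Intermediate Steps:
V(F, p) = 8 + 8*F (V(F, p) = 8*(F + 1) = 8*(1 + F) = 8 + 8*F)
L(b) = 1 + b (L(b) = b - 1*(-1) = b + 1 = 1 + b)
Q(v, G) = 8 + 9*v (Q(v, G) = v + (8 + 8*v) = 8 + 9*v)
10*(L(-4) + Q(-5, 5)) = 10*((1 - 4) + (8 + 9*(-5))) = 10*(-3 + (8 - 45)) = 10*(-3 - 37) = 10*(-40) = -400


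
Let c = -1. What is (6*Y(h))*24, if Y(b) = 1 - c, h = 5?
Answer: 288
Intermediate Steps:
Y(b) = 2 (Y(b) = 1 - 1*(-1) = 1 + 1 = 2)
(6*Y(h))*24 = (6*2)*24 = 12*24 = 288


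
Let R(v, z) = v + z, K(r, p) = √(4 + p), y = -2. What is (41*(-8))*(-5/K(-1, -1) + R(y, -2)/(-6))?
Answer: -656/3 + 1640*√3/3 ≈ 728.19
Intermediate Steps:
(41*(-8))*(-5/K(-1, -1) + R(y, -2)/(-6)) = (41*(-8))*(-5/√(4 - 1) + (-2 - 2)/(-6)) = -328*(-5*√3/3 - 4*(-⅙)) = -328*(-5*√3/3 + ⅔) = -328*(⅔ - 5*√3/3) = -656/3 + 1640*√3/3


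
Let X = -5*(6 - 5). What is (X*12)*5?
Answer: -300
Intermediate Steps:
X = -5 (X = -5*1 = -5)
(X*12)*5 = -5*12*5 = -60*5 = -300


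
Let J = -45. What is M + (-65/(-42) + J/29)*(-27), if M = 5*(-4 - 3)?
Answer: -14165/406 ≈ -34.889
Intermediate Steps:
M = -35 (M = 5*(-7) = -35)
M + (-65/(-42) + J/29)*(-27) = -35 + (-65/(-42) - 45/29)*(-27) = -35 + (-65*(-1/42) - 45*1/29)*(-27) = -35 + (65/42 - 45/29)*(-27) = -35 - 5/1218*(-27) = -35 + 45/406 = -14165/406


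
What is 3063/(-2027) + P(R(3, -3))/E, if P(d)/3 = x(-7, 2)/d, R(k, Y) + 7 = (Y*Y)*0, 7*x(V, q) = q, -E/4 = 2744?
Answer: -823671375/545084624 ≈ -1.5111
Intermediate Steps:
E = -10976 (E = -4*2744 = -10976)
x(V, q) = q/7
R(k, Y) = -7 (R(k, Y) = -7 + (Y*Y)*0 = -7 + Y²*0 = -7 + 0 = -7)
P(d) = 6/(7*d) (P(d) = 3*(((⅐)*2)/d) = 3*(2/(7*d)) = 6/(7*d))
3063/(-2027) + P(R(3, -3))/E = 3063/(-2027) + ((6/7)/(-7))/(-10976) = 3063*(-1/2027) + ((6/7)*(-⅐))*(-1/10976) = -3063/2027 - 6/49*(-1/10976) = -3063/2027 + 3/268912 = -823671375/545084624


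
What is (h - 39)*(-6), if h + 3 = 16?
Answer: 156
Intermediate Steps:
h = 13 (h = -3 + 16 = 13)
(h - 39)*(-6) = (13 - 39)*(-6) = -26*(-6) = 156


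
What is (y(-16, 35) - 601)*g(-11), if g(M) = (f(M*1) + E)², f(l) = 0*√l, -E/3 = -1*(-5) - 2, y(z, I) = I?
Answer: -45846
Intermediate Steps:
E = -9 (E = -3*(-1*(-5) - 2) = -3*(5 - 2) = -3*3 = -9)
f(l) = 0
g(M) = 81 (g(M) = (0 - 9)² = (-9)² = 81)
(y(-16, 35) - 601)*g(-11) = (35 - 601)*81 = -566*81 = -45846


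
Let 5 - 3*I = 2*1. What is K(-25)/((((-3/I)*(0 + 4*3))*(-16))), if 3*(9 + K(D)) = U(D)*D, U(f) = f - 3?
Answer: 673/1728 ≈ 0.38947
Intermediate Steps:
U(f) = -3 + f
I = 1 (I = 5/3 - 2/3 = 1)
K(D) = -9 + D*(-3 + D)/3 (K(D) = -9 + ((-3 + D)*D)/3 = -9 + (D*(-3 + D))/3 = -9 + D*(-3 + D)/3)
K(-25)/((((-3/I)*(0 + 4*3))*(-16))) = (-9 + (1/3)*(-25)*(-3 - 25))/((((-3/1)*(0 + 4*3))*(-16))) = (-9 + (1/3)*(-25)*(-28))/((((-3*1)*(0 + 12))*(-16))) = (-9 + 700/3)/((-3*12*(-16))) = 673/(3*((-36*(-16)))) = (673/3)/576 = (673/3)*(1/576) = 673/1728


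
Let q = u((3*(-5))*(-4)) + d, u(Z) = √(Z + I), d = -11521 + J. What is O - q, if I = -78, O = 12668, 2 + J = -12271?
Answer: 36462 - 3*I*√2 ≈ 36462.0 - 4.2426*I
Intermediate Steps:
J = -12273 (J = -2 - 12271 = -12273)
d = -23794 (d = -11521 - 12273 = -23794)
u(Z) = √(-78 + Z) (u(Z) = √(Z - 78) = √(-78 + Z))
q = -23794 + 3*I*√2 (q = √(-78 + (3*(-5))*(-4)) - 23794 = √(-78 - 15*(-4)) - 23794 = √(-78 + 60) - 23794 = √(-18) - 23794 = 3*I*√2 - 23794 = -23794 + 3*I*√2 ≈ -23794.0 + 4.2426*I)
O - q = 12668 - (-23794 + 3*I*√2) = 12668 + (23794 - 3*I*√2) = 36462 - 3*I*√2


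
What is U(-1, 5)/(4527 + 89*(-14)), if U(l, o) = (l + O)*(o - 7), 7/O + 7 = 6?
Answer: 16/3281 ≈ 0.0048766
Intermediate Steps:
O = -7 (O = 7/(-7 + 6) = 7/(-1) = 7*(-1) = -7)
U(l, o) = (-7 + l)*(-7 + o) (U(l, o) = (l - 7)*(o - 7) = (-7 + l)*(-7 + o))
U(-1, 5)/(4527 + 89*(-14)) = (49 - 7*(-1) - 7*5 - 1*5)/(4527 + 89*(-14)) = (49 + 7 - 35 - 5)/(4527 - 1246) = 16/3281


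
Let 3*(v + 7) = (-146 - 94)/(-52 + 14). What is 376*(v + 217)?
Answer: 1515280/19 ≈ 79752.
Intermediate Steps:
v = -93/19 (v = -7 + ((-146 - 94)/(-52 + 14))/3 = -7 + (-240/(-38))/3 = -7 + (-240*(-1/38))/3 = -7 + (⅓)*(120/19) = -7 + 40/19 = -93/19 ≈ -4.8947)
376*(v + 217) = 376*(-93/19 + 217) = 376*(4030/19) = 1515280/19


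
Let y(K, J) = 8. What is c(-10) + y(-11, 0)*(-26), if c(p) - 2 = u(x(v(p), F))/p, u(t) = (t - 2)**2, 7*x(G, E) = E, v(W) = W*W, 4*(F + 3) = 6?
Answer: -404721/1960 ≈ -206.49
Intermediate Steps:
F = -3/2 (F = -3 + (1/4)*6 = -3 + 3/2 = -3/2 ≈ -1.5000)
v(W) = W**2
x(G, E) = E/7
u(t) = (-2 + t)**2
c(p) = 2 + 961/(196*p) (c(p) = 2 + (-2 + (1/7)*(-3/2))**2/p = 2 + (-2 - 3/14)**2/p = 2 + (-31/14)**2/p = 2 + 961/(196*p))
c(-10) + y(-11, 0)*(-26) = (2 + (961/196)/(-10)) + 8*(-26) = (2 + (961/196)*(-1/10)) - 208 = (2 - 961/1960) - 208 = 2959/1960 - 208 = -404721/1960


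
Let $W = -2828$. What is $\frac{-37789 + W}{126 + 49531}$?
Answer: $- \frac{40617}{49657} \approx -0.81795$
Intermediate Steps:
$\frac{-37789 + W}{126 + 49531} = \frac{-37789 - 2828}{126 + 49531} = - \frac{40617}{49657}$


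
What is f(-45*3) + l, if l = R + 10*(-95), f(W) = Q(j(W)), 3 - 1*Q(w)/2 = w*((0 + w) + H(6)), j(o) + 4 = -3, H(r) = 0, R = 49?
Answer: -993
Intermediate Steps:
j(o) = -7 (j(o) = -4 - 3 = -7)
Q(w) = 6 - 2*w² (Q(w) = 6 - 2*w*((0 + w) + 0) = 6 - 2*w*(w + 0) = 6 - 2*w*w = 6 - 2*w²)
f(W) = -92 (f(W) = 6 - 2*(-7)² = 6 - 2*49 = 6 - 98 = -92)
l = -901 (l = 49 + 10*(-95) = 49 - 950 = -901)
f(-45*3) + l = -92 - 901 = -993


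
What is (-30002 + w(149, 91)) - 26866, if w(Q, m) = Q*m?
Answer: -43309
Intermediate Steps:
(-30002 + w(149, 91)) - 26866 = (-30002 + 149*91) - 26866 = (-30002 + 13559) - 26866 = -16443 - 26866 = -43309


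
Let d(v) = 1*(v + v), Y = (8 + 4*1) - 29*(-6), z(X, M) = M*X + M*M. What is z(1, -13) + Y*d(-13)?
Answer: -4680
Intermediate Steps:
z(X, M) = M² + M*X (z(X, M) = M*X + M² = M² + M*X)
Y = 186 (Y = (8 + 4) - 1*(-174) = 12 + 174 = 186)
d(v) = 2*v (d(v) = 1*(2*v) = 2*v)
z(1, -13) + Y*d(-13) = -13*(-13 + 1) + 186*(2*(-13)) = -13*(-12) + 186*(-26) = 156 - 4836 = -4680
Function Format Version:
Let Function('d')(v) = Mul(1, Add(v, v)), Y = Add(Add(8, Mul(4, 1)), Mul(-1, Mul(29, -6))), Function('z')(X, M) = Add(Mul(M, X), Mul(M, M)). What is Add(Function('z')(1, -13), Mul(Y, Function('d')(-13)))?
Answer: -4680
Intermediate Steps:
Function('z')(X, M) = Add(Pow(M, 2), Mul(M, X)) (Function('z')(X, M) = Add(Mul(M, X), Pow(M, 2)) = Add(Pow(M, 2), Mul(M, X)))
Y = 186 (Y = Add(Add(8, 4), Mul(-1, -174)) = Add(12, 174) = 186)
Function('d')(v) = Mul(2, v) (Function('d')(v) = Mul(1, Mul(2, v)) = Mul(2, v))
Add(Function('z')(1, -13), Mul(Y, Function('d')(-13))) = Add(Mul(-13, Add(-13, 1)), Mul(186, Mul(2, -13))) = Add(Mul(-13, -12), Mul(186, -26)) = Add(156, -4836) = -4680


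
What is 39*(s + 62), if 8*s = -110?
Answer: 7527/4 ≈ 1881.8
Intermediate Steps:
s = -55/4 (s = (⅛)*(-110) = -55/4 ≈ -13.750)
39*(s + 62) = 39*(-55/4 + 62) = 39*(193/4) = 7527/4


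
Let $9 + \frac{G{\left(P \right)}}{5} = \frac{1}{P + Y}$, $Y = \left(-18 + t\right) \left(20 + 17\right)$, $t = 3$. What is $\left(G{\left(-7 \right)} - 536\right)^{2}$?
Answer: $\frac{106619881729}{315844} \approx 3.3757 \cdot 10^{5}$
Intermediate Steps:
$Y = -555$ ($Y = \left(-18 + 3\right) \left(20 + 17\right) = \left(-15\right) 37 = -555$)
$G{\left(P \right)} = -45 + \frac{5}{-555 + P}$ ($G{\left(P \right)} = -45 + \frac{5}{P - 555} = -45 + \frac{5}{-555 + P}$)
$\left(G{\left(-7 \right)} - 536\right)^{2} = \left(\frac{5 \left(4996 - -63\right)}{-555 - 7} - 536\right)^{2} = \left(\frac{5 \left(4996 + 63\right)}{-562} - 536\right)^{2} = \left(5 \left(- \frac{1}{562}\right) 5059 - 536\right)^{2} = \left(- \frac{25295}{562} - 536\right)^{2} = \left(- \frac{326527}{562}\right)^{2} = \frac{106619881729}{315844}$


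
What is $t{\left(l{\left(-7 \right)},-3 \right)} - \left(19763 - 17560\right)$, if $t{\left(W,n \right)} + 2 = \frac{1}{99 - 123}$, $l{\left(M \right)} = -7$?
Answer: $- \frac{52921}{24} \approx -2205.0$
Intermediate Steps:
$t{\left(W,n \right)} = - \frac{49}{24}$ ($t{\left(W,n \right)} = -2 + \frac{1}{99 - 123} = -2 + \frac{1}{-24} = -2 - \frac{1}{24} = - \frac{49}{24}$)
$t{\left(l{\left(-7 \right)},-3 \right)} - \left(19763 - 17560\right) = - \frac{49}{24} - \left(19763 - 17560\right) = - \frac{49}{24} - 2203 = - \frac{52921}{24}$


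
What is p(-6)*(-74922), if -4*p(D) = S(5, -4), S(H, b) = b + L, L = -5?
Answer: -337149/2 ≈ -1.6857e+5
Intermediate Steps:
S(H, b) = -5 + b (S(H, b) = b - 5 = -5 + b)
p(D) = 9/4 (p(D) = -(-5 - 4)/4 = -¼*(-9) = 9/4)
p(-6)*(-74922) = (9/4)*(-74922) = -337149/2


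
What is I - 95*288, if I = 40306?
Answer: 12946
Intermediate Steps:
I - 95*288 = 40306 - 95*288 = 40306 - 27360 = 12946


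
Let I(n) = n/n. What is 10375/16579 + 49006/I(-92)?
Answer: 812480849/16579 ≈ 49007.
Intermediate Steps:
I(n) = 1
10375/16579 + 49006/I(-92) = 10375/16579 + 49006/1 = 10375*(1/16579) + 49006*1 = 10375/16579 + 49006 = 812480849/16579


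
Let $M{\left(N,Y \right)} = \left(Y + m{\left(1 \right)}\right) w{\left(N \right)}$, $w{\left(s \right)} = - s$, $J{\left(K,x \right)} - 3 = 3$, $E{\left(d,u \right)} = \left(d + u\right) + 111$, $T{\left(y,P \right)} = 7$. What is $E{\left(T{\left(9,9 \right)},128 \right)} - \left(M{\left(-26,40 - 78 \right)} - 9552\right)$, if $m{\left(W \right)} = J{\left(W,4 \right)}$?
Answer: $10630$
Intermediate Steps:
$E{\left(d,u \right)} = 111 + d + u$
$J{\left(K,x \right)} = 6$ ($J{\left(K,x \right)} = 3 + 3 = 6$)
$m{\left(W \right)} = 6$
$M{\left(N,Y \right)} = - N \left(6 + Y\right)$ ($M{\left(N,Y \right)} = \left(Y + 6\right) \left(- N\right) = \left(6 + Y\right) \left(- N\right) = - N \left(6 + Y\right)$)
$E{\left(T{\left(9,9 \right)},128 \right)} - \left(M{\left(-26,40 - 78 \right)} - 9552\right) = \left(111 + 7 + 128\right) - \left(\left(-1\right) \left(-26\right) \left(6 + \left(40 - 78\right)\right) - 9552\right) = 246 - \left(\left(-1\right) \left(-26\right) \left(6 + \left(40 - 78\right)\right) - 9552\right) = 246 - \left(\left(-1\right) \left(-26\right) \left(6 - 38\right) - 9552\right) = 246 - \left(\left(-1\right) \left(-26\right) \left(-32\right) - 9552\right) = 246 - \left(-832 - 9552\right) = 246 - -10384 = 246 + 10384 = 10630$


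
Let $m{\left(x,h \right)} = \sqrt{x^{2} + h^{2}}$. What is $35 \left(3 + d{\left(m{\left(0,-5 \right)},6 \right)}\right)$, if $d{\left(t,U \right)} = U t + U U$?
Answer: $2415$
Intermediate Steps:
$m{\left(x,h \right)} = \sqrt{h^{2} + x^{2}}$
$d{\left(t,U \right)} = U^{2} + U t$ ($d{\left(t,U \right)} = U t + U^{2} = U^{2} + U t$)
$35 \left(3 + d{\left(m{\left(0,-5 \right)},6 \right)}\right) = 35 \left(3 + 6 \left(6 + \sqrt{\left(-5\right)^{2} + 0^{2}}\right)\right) = 35 \left(3 + 6 \left(6 + \sqrt{25 + 0}\right)\right) = 35 \left(3 + 6 \left(6 + \sqrt{25}\right)\right) = 35 \left(3 + 6 \left(6 + 5\right)\right) = 35 \left(3 + 6 \cdot 11\right) = 35 \left(3 + 66\right) = 35 \cdot 69 = 2415$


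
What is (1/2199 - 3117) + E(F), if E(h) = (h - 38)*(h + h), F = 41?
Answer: -6313328/2199 ≈ -2871.0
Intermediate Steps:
E(h) = 2*h*(-38 + h) (E(h) = (-38 + h)*(2*h) = 2*h*(-38 + h))
(1/2199 - 3117) + E(F) = (1/2199 - 3117) + 2*41*(-38 + 41) = (1/2199 - 3117) + 2*41*3 = -6854282/2199 + 246 = -6313328/2199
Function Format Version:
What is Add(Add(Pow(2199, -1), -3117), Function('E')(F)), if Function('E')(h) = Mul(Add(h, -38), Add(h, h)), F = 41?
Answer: Rational(-6313328, 2199) ≈ -2871.0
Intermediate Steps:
Function('E')(h) = Mul(2, h, Add(-38, h)) (Function('E')(h) = Mul(Add(-38, h), Mul(2, h)) = Mul(2, h, Add(-38, h)))
Add(Add(Pow(2199, -1), -3117), Function('E')(F)) = Add(Add(Pow(2199, -1), -3117), Mul(2, 41, Add(-38, 41))) = Add(Add(Rational(1, 2199), -3117), Mul(2, 41, 3)) = Add(Rational(-6854282, 2199), 246) = Rational(-6313328, 2199)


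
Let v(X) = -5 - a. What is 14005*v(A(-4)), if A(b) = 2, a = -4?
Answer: -14005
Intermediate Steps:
v(X) = -1 (v(X) = -5 - 1*(-4) = -5 + 4 = -1)
14005*v(A(-4)) = 14005*(-1) = -14005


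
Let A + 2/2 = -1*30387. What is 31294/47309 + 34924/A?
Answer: -175314361/359406473 ≈ -0.48779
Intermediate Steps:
A = -30388 (A = -1 - 1*30387 = -1 - 30387 = -30388)
31294/47309 + 34924/A = 31294/47309 + 34924/(-30388) = 31294*(1/47309) + 34924*(-1/30388) = 31294/47309 - 8731/7597 = -175314361/359406473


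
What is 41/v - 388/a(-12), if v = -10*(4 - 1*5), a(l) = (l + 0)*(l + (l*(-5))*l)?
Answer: 44533/10980 ≈ 4.0558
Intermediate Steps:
a(l) = l*(l - 5*l**2) (a(l) = l*(l + (-5*l)*l) = l*(l - 5*l**2))
v = 10 (v = -10*(4 - 5) = -10*(-1) = 10)
41/v - 388/a(-12) = 41/10 - 388*1/(144*(1 - 5*(-12))) = 41*(1/10) - 388*1/(144*(1 + 60)) = 41/10 - 388/(144*61) = 41/10 - 388/8784 = 41/10 - 388*1/8784 = 41/10 - 97/2196 = 44533/10980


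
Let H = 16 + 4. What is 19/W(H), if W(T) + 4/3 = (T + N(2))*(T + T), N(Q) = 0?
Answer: 57/2396 ≈ 0.023790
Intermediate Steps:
H = 20
W(T) = -4/3 + 2*T² (W(T) = -4/3 + (T + 0)*(T + T) = -4/3 + T*(2*T) = -4/3 + 2*T²)
19/W(H) = 19/(-4/3 + 2*20²) = 19/(-4/3 + 2*400) = 19/(-4/3 + 800) = 19/(2396/3) = 19*(3/2396) = 57/2396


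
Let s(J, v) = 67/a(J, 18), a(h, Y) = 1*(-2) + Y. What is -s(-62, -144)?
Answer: -67/16 ≈ -4.1875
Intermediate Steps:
a(h, Y) = -2 + Y
s(J, v) = 67/16 (s(J, v) = 67/(-2 + 18) = 67/16)
-s(-62, -144) = -1*67/16 = -67/16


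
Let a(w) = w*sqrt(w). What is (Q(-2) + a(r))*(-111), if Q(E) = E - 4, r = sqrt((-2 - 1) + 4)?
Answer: 555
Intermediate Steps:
r = 1 (r = sqrt(-3 + 4) = sqrt(1) = 1)
a(w) = w**(3/2)
Q(E) = -4 + E
(Q(-2) + a(r))*(-111) = ((-4 - 2) + 1**(3/2))*(-111) = (-6 + 1)*(-111) = -5*(-111) = 555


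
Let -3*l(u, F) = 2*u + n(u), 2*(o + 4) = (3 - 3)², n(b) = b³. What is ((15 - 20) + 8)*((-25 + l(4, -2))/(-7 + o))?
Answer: 147/11 ≈ 13.364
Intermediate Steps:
o = -4 (o = -4 + (3 - 3)²/2 = -4 + (½)*0² = -4 + (½)*0 = -4 + 0 = -4)
l(u, F) = -2*u/3 - u³/3 (l(u, F) = -(2*u + u³)/3 = -(u³ + 2*u)/3 = -2*u/3 - u³/3)
((15 - 20) + 8)*((-25 + l(4, -2))/(-7 + o)) = ((15 - 20) + 8)*((-25 + (⅓)*4*(-2 - 1*4²))/(-7 - 4)) = (-5 + 8)*((-25 + (⅓)*4*(-2 - 1*16))/(-11)) = 3*((-25 + (⅓)*4*(-2 - 16))*(-1/11)) = 3*((-25 + (⅓)*4*(-18))*(-1/11)) = 3*((-25 - 24)*(-1/11)) = 3*(-49*(-1/11)) = 3*(49/11) = 147/11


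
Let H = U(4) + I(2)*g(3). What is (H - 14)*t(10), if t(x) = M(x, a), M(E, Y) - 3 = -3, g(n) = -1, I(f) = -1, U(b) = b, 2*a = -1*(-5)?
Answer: 0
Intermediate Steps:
a = 5/2 (a = (-1*(-5))/2 = (½)*5 = 5/2 ≈ 2.5000)
M(E, Y) = 0 (M(E, Y) = 3 - 3 = 0)
t(x) = 0
H = 5 (H = 4 - 1*(-1) = 4 + 1 = 5)
(H - 14)*t(10) = (5 - 14)*0 = -9*0 = 0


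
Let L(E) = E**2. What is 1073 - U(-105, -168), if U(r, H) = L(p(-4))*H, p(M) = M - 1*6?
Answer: 17873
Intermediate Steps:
p(M) = -6 + M (p(M) = M - 6 = -6 + M)
U(r, H) = 100*H (U(r, H) = (-6 - 4)**2*H = (-10)**2*H = 100*H)
1073 - U(-105, -168) = 1073 - 100*(-168) = 1073 - 1*(-16800) = 1073 + 16800 = 17873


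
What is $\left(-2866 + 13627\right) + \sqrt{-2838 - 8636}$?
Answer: $10761 + i \sqrt{11474} \approx 10761.0 + 107.12 i$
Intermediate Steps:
$\left(-2866 + 13627\right) + \sqrt{-2838 - 8636} = 10761 + \sqrt{-11474} = 10761 + i \sqrt{11474}$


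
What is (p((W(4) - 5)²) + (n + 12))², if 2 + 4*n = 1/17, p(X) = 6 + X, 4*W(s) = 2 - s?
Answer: 659344/289 ≈ 2281.5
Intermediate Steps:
W(s) = ½ - s/4 (W(s) = (2 - s)/4 = ½ - s/4)
n = -33/68 (n = -½ + (¼)/17 = -½ + (¼)*(1/17) = -½ + 1/68 = -33/68 ≈ -0.48529)
(p((W(4) - 5)²) + (n + 12))² = ((6 + ((½ - ¼*4) - 5)²) + (-33/68 + 12))² = ((6 + ((½ - 1) - 5)²) + 783/68)² = ((6 + (-½ - 5)²) + 783/68)² = ((6 + (-11/2)²) + 783/68)² = ((6 + 121/4) + 783/68)² = (145/4 + 783/68)² = (812/17)² = 659344/289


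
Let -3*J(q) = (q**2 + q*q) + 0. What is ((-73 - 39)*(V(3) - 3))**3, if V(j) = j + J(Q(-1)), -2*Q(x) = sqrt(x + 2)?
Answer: 175616/27 ≈ 6504.3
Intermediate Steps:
Q(x) = -sqrt(2 + x)/2 (Q(x) = -sqrt(x + 2)/2 = -sqrt(2 + x)/2)
J(q) = -2*q**2/3 (J(q) = -((q**2 + q*q) + 0)/3 = -((q**2 + q**2) + 0)/3 = -(2*q**2 + 0)/3 = -2*q**2/3)
V(j) = -1/6 + j (V(j) = j - 2*(-sqrt(2 - 1)/2)**2/3 = j - 2*(-sqrt(1)/2)**2/3 = j - 2*(-1/2*1)**2/3 = j - 2*(-1/2)**2/3 = j - 2/3*1/4 = j - 1/6 = -1/6 + j)
((-73 - 39)*(V(3) - 3))**3 = ((-73 - 39)*((-1/6 + 3) - 3))**3 = (-112*(17/6 - 3))**3 = (-112*(-1/6))**3 = (56/3)**3 = 175616/27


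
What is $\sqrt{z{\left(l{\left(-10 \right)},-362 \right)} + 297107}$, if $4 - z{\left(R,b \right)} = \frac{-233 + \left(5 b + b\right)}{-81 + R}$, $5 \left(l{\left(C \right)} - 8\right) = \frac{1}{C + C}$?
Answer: $\frac{\sqrt{323176069739}}{1043} \approx 545.05$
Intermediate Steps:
$l{\left(C \right)} = 8 + \frac{1}{10 C}$ ($l{\left(C \right)} = 8 + \frac{1}{5 \left(C + C\right)} = 8 + \frac{1}{5 \cdot 2 C} = 8 + \frac{\frac{1}{2} \frac{1}{C}}{5} = 8 + \frac{1}{10 C}$)
$z{\left(R,b \right)} = 4 - \frac{-233 + 6 b}{-81 + R}$ ($z{\left(R,b \right)} = 4 - \frac{-233 + \left(5 b + b\right)}{-81 + R} = 4 - \frac{-233 + 6 b}{-81 + R}$)
$\sqrt{z{\left(l{\left(-10 \right)},-362 \right)} + 297107} = \sqrt{\frac{-91 - -2172 + 4 \left(8 + \frac{1}{10 \left(-10\right)}\right)}{-81 + \left(8 + \frac{1}{10 \left(-10\right)}\right)} + 297107} = \sqrt{\frac{-91 + 2172 + 4 \left(8 + \frac{1}{10} \left(- \frac{1}{10}\right)\right)}{-81 + \left(8 + \frac{1}{10} \left(- \frac{1}{10}\right)\right)} + 297107} = \sqrt{\frac{-91 + 2172 + 4 \left(8 - \frac{1}{100}\right)}{-81 + \left(8 - \frac{1}{100}\right)} + 297107} = \sqrt{\frac{-91 + 2172 + 4 \cdot \frac{799}{100}}{-81 + \frac{799}{100}} + 297107} = \sqrt{\frac{-91 + 2172 + \frac{799}{25}}{- \frac{7301}{100}} + 297107} = \sqrt{\left(- \frac{100}{7301}\right) \frac{52824}{25} + 297107} = \sqrt{- \frac{211296}{7301} + 297107} = \sqrt{\frac{2168966911}{7301}} = \frac{\sqrt{323176069739}}{1043}$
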